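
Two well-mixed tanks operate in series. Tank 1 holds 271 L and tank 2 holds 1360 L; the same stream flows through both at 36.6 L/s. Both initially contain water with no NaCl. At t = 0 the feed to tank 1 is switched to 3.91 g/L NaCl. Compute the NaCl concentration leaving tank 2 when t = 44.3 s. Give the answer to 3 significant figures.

Each tank obeys Vᵢ dCᵢ/dt = Q(Cᵢ₋₁ − Cᵢ), so τᵢ = Vᵢ/Q.
τ₁ = 271/36.6 = 7.4044 s; τ₂ = 1360/36.6 = 37.158 s.
Solving the cascade with C₁(0)=C₂(0)=0 gives C₂(t) = C_in[1 − (τ₁ e^(−t/τ₁) − τ₂ e^(−t/τ₂))/(τ₁ − τ₂)].
At t = 44.3: e^(−t/τ₁) = 0.0025214, e^(−t/τ₂) = 0.30356.
C₂ = 3.91·[1 − (7.4044·0.0025214 − 37.158·0.30356)/(-29.754)] = 3.91·0.62153 = 2.4302 g/L.

2.43 g/L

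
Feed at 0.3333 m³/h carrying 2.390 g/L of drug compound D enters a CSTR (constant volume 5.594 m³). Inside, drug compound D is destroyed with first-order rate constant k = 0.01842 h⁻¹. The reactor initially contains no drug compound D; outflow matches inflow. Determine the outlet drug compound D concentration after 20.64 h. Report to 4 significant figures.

1.461 g/L

Species balance: V dC/dt = Q C_in − Q C − k V C.
This is linear with rate a = Q/V + k = 0.0780017 h⁻¹.
C_ss = Q C_in/(Q + kV) = 1.82560 g/L; C(t) = C_ss + (C₀ − C_ss) e^(−a t).
C(20.64) = 1.82560 + (-1.82560)·e^(−0.0780017·20.64) = 1.82560 + (-1.82560)·0.199897 = 1.46067 g/L.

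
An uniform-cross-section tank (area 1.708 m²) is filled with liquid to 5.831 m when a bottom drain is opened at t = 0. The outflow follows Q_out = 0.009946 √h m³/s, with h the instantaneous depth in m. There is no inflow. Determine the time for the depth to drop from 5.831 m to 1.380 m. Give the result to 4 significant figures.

425.9 s

A dh/dt = −Q_out = −0.009946 √h.
∫ h^(−1/2) dh = −(0.009946/A) ∫ dt, giving 2√h = 2√h₀ − (0.009946/A) t.
t = 2A(√h₀ − √h)/0.009946 = 2·1.708·(√5.831 − √1.380)/0.009946
  = 3.41600 × (2.41475 − 1.17473) / 0.009946 = 425.888 s.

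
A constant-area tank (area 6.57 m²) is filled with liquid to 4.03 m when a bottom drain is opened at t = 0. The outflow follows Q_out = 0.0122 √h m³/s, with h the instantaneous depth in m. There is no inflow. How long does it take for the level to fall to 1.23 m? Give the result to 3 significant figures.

Accumulation of liquid (constant cross-section A): A dh/dt = −0.0122 √h.
∫ h^(−1/2) dh = −(0.0122/A) ∫ dt, giving 2√h = 2√h₀ − (0.0122/A) t.
t = 2A(√h₀ − √h)/0.0122 = 2·6.57·(√4.03 − √1.23)/0.0122
  = 13.140 × (2.0075 − 1.1091) / 0.0122 = 967.66 s.

968 s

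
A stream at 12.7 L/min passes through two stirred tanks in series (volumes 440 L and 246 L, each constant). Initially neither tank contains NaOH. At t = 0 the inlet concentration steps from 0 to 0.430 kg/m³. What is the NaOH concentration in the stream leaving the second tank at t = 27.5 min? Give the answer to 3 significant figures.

0.121 kg/m³

Each tank obeys Vᵢ dCᵢ/dt = Q(Cᵢ₋₁ − Cᵢ), so τᵢ = Vᵢ/Q.
τ₁ = 440/12.7 = 34.646 min; τ₂ = 246/12.7 = 19.370 min.
Solving the cascade with C₁(0)=C₂(0)=0 gives C₂(t) = C_in[1 − (τ₁ e^(−t/τ₁) − τ₂ e^(−t/τ₂))/(τ₁ − τ₂)].
At t = 27.5: e^(−t/τ₁) = 0.45215, e^(−t/τ₂) = 0.24178.
C₂ = 0.430·[1 − (34.646·0.45215 − 19.370·0.24178)/(15.276)] = 0.430·0.28110 = 0.12087 kg/m³.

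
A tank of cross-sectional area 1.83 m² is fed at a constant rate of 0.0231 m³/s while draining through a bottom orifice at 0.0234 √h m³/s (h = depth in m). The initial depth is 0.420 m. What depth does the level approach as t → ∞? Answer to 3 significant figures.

0.975 m

A dh/dt = Q_in − 0.0234 √h. Steady state requires inflow = outflow:
Q_in = 0.0234 √h_ss ⇒ √h_ss = 0.0231/0.0234 = 0.98718.
h_ss = 0.98718² = 0.97452 m. (Since h₀ = 0.420 m < h_ss, the level will rise toward this value.)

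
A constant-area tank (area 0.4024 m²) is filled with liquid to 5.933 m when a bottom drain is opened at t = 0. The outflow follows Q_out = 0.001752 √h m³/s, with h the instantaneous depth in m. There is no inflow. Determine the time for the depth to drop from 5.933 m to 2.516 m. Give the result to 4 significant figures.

Accumulation of liquid (constant cross-section A): A dh/dt = −0.001752 √h.
Separate and integrate: 2(√h − √h₀) = −(0.001752/A) t.
t = 2A(√h₀ − √h)/0.001752 = 2·0.4024·(√5.933 − √2.516)/0.001752
  = 0.804800 × (2.43578 − 1.58619) / 0.001752 = 390.266 s.

390.3 s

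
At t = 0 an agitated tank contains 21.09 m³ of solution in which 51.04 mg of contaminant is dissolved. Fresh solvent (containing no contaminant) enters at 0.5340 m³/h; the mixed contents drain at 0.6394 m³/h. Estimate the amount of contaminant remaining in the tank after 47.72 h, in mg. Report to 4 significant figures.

9.775 mg

Total volume: dV/dt = Q_in − Q_out = -0.105400 m³/h, so V(t) = 21.09 − 0.105400 t and V(47.72) = 16.0603 m³.
Solute balance: dm/dt = 0 − Q_out C = −Q_out m/V(t).
dm/m = −Q_out dt/(V₀ − 0.105400 t); integrating gives ln(m/m₀) = −(Q_out/(Q_in−Q_out)) ln(V/V₀).
m = m₀ (V₀/V)^(Q_out/(Q_in−Q_out)) = 51.04 × (21.09/16.0603)^(-6.06641) = 9.77500 mg.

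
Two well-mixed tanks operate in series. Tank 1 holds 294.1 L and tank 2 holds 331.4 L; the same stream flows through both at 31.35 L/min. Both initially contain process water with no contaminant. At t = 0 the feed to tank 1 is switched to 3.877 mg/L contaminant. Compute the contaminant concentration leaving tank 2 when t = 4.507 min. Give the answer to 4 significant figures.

Species balance on tank i: dCᵢ/dt = (Cᵢ₋₁ − Cᵢ)/τᵢ with τᵢ = Vᵢ/Q.
τ₁ = 294.1/31.35 = 9.38118 min; τ₂ = 331.4/31.35 = 10.5710 min.
Solving the cascade with C₁(0)=C₂(0)=0 gives C₂(t) = C_in[1 − (τ₁ e^(−t/τ₁) − τ₂ e^(−t/τ₂))/(τ₁ − τ₂)].
At t = 4.507: e^(−t/τ₁) = 0.618517, e^(−t/τ₂) = 0.652884.
C₂ = 3.877·[1 − (9.38118·0.618517 − 10.5710·0.652884)/(-1.18979)] = 3.877·0.0761474 = 0.295223 mg/L.

0.2952 mg/L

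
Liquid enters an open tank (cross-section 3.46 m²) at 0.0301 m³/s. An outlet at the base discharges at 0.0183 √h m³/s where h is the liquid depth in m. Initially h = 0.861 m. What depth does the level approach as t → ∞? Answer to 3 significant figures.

Level balance: A dh/dt = 0.0301 − 0.0183 √h. Setting dh/dt = 0:
Q_in = 0.0183 √h_ss ⇒ √h_ss = 0.0301/0.0183 = 1.6448.
h_ss = 1.6448² = 2.7054 m. (Since h₀ = 0.861 m < h_ss, the level will rise toward this value.)

2.71 m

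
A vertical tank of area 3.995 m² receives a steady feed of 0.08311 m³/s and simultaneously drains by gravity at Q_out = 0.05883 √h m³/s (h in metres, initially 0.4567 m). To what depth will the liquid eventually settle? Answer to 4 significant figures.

Level balance: A dh/dt = 0.08311 − 0.05883 √h. Setting dh/dt = 0:
Q_in = 0.05883 √h_ss ⇒ √h_ss = 0.08311/0.05883 = 1.41271.
h_ss = 1.41271² = 1.99576 m. (Since h₀ = 0.4567 m < h_ss, the level will rise toward this value.)

1.996 m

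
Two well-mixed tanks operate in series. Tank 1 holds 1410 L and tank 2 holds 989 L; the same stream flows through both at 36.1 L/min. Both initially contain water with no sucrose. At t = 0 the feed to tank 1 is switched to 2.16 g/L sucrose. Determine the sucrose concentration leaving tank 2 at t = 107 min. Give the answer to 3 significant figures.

Species balance on tank i: dCᵢ/dt = (Cᵢ₋₁ − Cᵢ)/τᵢ with τᵢ = Vᵢ/Q.
τ₁ = 1410/36.1 = 39.058 min; τ₂ = 989/36.1 = 27.396 min.
Solving the cascade with C₁(0)=C₂(0)=0 gives C₂(t) = C_in[1 − (τ₁ e^(−t/τ₁) − τ₂ e^(−t/τ₂))/(τ₁ − τ₂)].
At t = 107: e^(−t/τ₁) = 0.064602, e^(−t/τ₂) = 0.020128.
C₂ = 2.16·[1 − (39.058·0.064602 − 27.396·0.020128)/(11.662)] = 2.16·0.83092 = 1.7948 g/L.

1.79 g/L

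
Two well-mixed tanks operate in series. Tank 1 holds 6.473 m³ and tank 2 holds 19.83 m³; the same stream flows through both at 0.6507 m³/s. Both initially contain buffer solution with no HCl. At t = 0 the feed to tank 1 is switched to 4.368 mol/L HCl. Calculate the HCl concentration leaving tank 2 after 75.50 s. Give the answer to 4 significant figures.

3.825 mol/L

Each tank obeys Vᵢ dCᵢ/dt = Q(Cᵢ₋₁ − Cᵢ), so τᵢ = Vᵢ/Q.
τ₁ = 6.473/0.6507 = 9.94775 s; τ₂ = 19.83/0.6507 = 30.4749 s.
Solving the cascade with C₁(0)=C₂(0)=0 gives C₂(t) = C_in[1 − (τ₁ e^(−t/τ₁) − τ₂ e^(−t/τ₂))/(τ₁ − τ₂)].
At t = 75.50: e^(−t/τ₁) = 0.000505654, e^(−t/τ₂) = 0.0839570.
C₂ = 4.368·[1 − (9.94775·0.000505654 − 30.4749·0.0839570)/(-20.5271)] = 4.368·0.875601 = 3.82463 mol/L.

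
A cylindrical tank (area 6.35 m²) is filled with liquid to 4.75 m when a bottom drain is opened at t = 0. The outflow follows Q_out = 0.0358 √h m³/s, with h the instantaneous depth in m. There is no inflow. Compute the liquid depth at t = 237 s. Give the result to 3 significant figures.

A dh/dt = −Q_out = −0.0358 √h.
∫ h^(−1/2) dh = −(0.0358/A) ∫ dt, giving 2√h = 2√h₀ − (0.0358/A) t.
√h = √4.75 − 0.0358·237/(2·6.35) = 2.1794 − 0.66808 = 1.5114.
h = 1.5114² = 2.2842 m.

2.28 m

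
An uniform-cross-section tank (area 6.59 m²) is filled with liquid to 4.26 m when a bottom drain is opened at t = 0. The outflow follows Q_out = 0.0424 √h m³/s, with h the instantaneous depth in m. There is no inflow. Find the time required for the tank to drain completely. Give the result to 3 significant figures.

642 s

Mass balance (ρ constant): A dh/dt = −0.0424 √h.
Separate and integrate: 2(√h − √h₀) = −(0.0424/A) t.
Tank is empty when √h = 0: t_empty = 2A√h₀/0.0424.
t_empty = 2·6.59·√4.26/0.0424 = 13.180·2.0640/0.0424 = 641.59 s.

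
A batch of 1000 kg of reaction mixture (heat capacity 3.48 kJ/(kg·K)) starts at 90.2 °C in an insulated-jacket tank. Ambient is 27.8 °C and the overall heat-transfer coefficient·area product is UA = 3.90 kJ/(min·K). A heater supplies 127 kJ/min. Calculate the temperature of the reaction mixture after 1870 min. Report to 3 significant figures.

64.0 °C

Lumped-capacitance energy balance: M c_p dT/dt = UA(T_amb − T) + Q̇.
dT/dt = (T_ss − T)/τ with T_ss = T_amb + Q̇/UA = 27.8 + 127/3.90 = 60.364 °C, τ = M c_p/UA = 1000·3.48/3.90 = 892.31 min.
T approaches T_ss exponentially: T(t) = T_ss + (T₀ − T_ss) e^(−t/τ).
T(1870) = 60.364 + (29.836)·0.12299 = 64.033 °C.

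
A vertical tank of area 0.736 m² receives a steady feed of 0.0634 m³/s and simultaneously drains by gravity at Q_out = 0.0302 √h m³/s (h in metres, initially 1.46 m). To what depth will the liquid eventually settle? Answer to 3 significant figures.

A dh/dt = Q_in − 0.0302 √h. Steady state requires inflow = outflow:
Q_in = 0.0302 √h_ss ⇒ √h_ss = 0.0634/0.0302 = 2.0993.
h_ss = 2.0993² = 4.4072 m. (Since h₀ = 1.46 m < h_ss, the level will rise toward this value.)

4.41 m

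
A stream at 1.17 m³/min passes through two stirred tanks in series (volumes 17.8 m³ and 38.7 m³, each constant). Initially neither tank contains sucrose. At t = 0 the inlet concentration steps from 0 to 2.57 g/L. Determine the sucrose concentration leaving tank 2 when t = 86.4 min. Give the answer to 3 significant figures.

Each tank obeys Vᵢ dCᵢ/dt = Q(Cᵢ₋₁ − Cᵢ), so τᵢ = Vᵢ/Q.
τ₁ = 17.8/1.17 = 15.214 min; τ₂ = 38.7/1.17 = 33.077 min.
Tank 1: C₁ = C_in(1 − e^(−t/τ₁)). Tank 2 (τ₁ ≠ τ₂): C₂ = C_in[1 − (τ₁ e^(−t/τ₁) − τ₂ e^(−t/τ₂))/(τ₁ − τ₂)].
At t = 86.4: e^(−t/τ₁) = 0.0034166, e^(−t/τ₂) = 0.073381.
C₂ = 2.57·[1 − (15.214·0.0034166 − 33.077·0.073381)/(-17.863)] = 2.57·0.86703 = 2.2283 g/L.

2.23 g/L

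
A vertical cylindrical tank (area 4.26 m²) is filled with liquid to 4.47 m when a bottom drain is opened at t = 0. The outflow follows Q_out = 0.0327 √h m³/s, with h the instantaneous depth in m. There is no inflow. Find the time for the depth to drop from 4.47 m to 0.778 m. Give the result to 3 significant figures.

321 s

A dh/dt = −Q_out = −0.0327 √h.
This is separable: 2 d(√h)/dt = −0.0327/A, so √h = √h₀ − (0.0327/(2A)) t.
t = 2A(√h₀ − √h)/0.0327 = 2·4.26·(√4.47 − √0.778)/0.0327
  = 8.5200 × (2.1142 − 0.88204) / 0.0327 = 321.05 s.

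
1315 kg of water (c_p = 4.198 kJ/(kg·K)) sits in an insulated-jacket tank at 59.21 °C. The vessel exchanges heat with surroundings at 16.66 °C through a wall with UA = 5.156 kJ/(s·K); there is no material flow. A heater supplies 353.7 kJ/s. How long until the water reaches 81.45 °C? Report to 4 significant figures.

M c_p dT/dt = −UA(T − T_amb) + Q̇.
τ = M c_p/UA = 1070.67 s; T_ss = T_amb + Q̇/UA = 16.66 + 353.7/5.156 = 85.2597 °C.
T(t) = T_ss + (T₀ − T_ss)e^(−t/τ); set T = 81.45:
t = −τ ln[(T − T_ss)/(T₀ − T_ss)] = −1070.67 · ln(0.146247) = 2058.32 s.

2058 s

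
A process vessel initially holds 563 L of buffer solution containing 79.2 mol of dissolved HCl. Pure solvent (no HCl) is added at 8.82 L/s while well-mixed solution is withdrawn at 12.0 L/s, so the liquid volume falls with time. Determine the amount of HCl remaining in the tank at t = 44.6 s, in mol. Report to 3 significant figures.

26.5 mol

Let m(t) be the amount of HCl. Volume: V(t) = V₀ + (Q_in − Q_out) t = 563 − 3.1800 t; V(44.6) = 421.17 L.
Species balance (pure solvent in): dm/dt = −Q_out · m/V(t).
dm/m = −Q_out dt/(V₀ − 3.1800 t); integrating gives ln(m/m₀) = −(Q_out/(Q_in−Q_out)) ln(V/V₀).
m = m₀ (V₀/V)^(Q_out/(Q_in−Q_out)) = 79.2 × (563/421.17)^(-3.7736) = 26.489 mol.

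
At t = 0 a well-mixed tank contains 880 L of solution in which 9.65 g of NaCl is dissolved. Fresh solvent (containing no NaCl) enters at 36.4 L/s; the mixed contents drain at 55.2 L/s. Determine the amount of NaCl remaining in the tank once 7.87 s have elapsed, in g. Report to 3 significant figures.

5.62 g

Let m(t) be the amount of NaCl. Volume: V(t) = V₀ + (Q_in − Q_out) t = 880 − 18.800 t; V(7.87) = 732.04 L.
Solute balance: dm/dt = 0 − Q_out C = −Q_out m/V(t).
Separate: dm/m = −Q_out dt/V(t) ⇒ ln(m/m₀) = −(Q_out/(Q_in−Q_out)) ln(V/V₀).
m = m₀ (V₀/V)^(Q_out/(Q_in−Q_out)) = 9.65 × (880/732.04)^(-2.9362) = 5.6207 g.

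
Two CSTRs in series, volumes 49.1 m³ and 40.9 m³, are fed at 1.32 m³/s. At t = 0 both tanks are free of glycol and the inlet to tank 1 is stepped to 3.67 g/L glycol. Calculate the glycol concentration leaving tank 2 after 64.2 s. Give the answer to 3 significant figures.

2.06 g/L

Time constants: τᵢ = Vᵢ/Q for each well-mixed tank.
τ₁ = 49.1/1.32 = 37.197 s; τ₂ = 40.9/1.32 = 30.985 s.
Solving the cascade with C₁(0)=C₂(0)=0 gives C₂(t) = C_in[1 − (τ₁ e^(−t/τ₁) − τ₂ e^(−t/τ₂))/(τ₁ − τ₂)].
At t = 64.2: e^(−t/τ₁) = 0.17800, e^(−t/τ₂) = 0.12594.
C₂ = 3.67·[1 − (37.197·0.17800 − 30.985·0.12594)/(6.2121)] = 3.67·0.56229 = 2.0636 g/L.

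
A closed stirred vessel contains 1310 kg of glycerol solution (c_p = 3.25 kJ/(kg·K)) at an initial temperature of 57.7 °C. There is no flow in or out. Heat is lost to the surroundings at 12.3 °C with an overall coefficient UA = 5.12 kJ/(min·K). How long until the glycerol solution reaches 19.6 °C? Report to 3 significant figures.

1520 min

Lumped-capacitance energy balance: M c_p dT/dt = UA(T_amb − T).
τ = M c_p/UA = 831.54 min; T_ss = T_amb = 12.300 °C.
T(t) = T_ss + (T₀ − T_ss)e^(−t/τ); set T = 19.6:
t = −τ ln[(T − T_ss)/(T₀ − T_ss)] = −831.54 · ln(0.16079) = 1519.8 min.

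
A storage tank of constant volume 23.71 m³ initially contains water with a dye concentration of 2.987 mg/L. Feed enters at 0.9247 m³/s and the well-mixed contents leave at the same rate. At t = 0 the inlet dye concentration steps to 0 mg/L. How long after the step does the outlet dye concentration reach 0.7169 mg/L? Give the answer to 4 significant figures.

Species balance on the tank: V dC/dt = Q(C_in − C), so τ = V/Q = 25.6407 s.
C(t) = C_in + (C₀ − C_in) e^(−t/τ). Set C = 0.7169 and solve for t:
e^(−t/τ) = (C − C_in)/(C₀ − C_in) = (0.7169 − 0)/(2.987 − 0) = 0.240007
t = −τ ln(…) = 25.6407 × 1.42709 = 36.5916 s.

36.59 s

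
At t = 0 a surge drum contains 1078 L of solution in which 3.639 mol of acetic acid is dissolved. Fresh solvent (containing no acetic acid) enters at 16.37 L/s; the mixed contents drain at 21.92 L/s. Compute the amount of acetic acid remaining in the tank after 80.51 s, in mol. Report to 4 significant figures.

Total volume: dV/dt = Q_in − Q_out = -5.55000 L/s, so V(t) = 1078 − 5.55000 t and V(80.51) = 631.169 L.
Solute balance: dm/dt = 0 − Q_out C = −Q_out m/V(t).
Separate: dm/m = −Q_out dt/V(t) ⇒ ln(m/m₀) = −(Q_out/(Q_in−Q_out)) ln(V/V₀).
m = m₀ (V₀/V)^(Q_out/(Q_in−Q_out)) = 3.639 × (1078/631.169)^(-3.94955) = 0.439359 mol.

0.4394 mol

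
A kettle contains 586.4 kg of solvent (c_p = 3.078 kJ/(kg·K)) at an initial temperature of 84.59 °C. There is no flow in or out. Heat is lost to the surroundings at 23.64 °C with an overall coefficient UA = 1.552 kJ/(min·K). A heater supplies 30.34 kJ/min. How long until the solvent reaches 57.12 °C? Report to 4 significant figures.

First-law balance (no shaft work): M c_p dT/dt = −UA(T − T_amb) + Q̇.
τ = M c_p/UA = 1162.98 min; T_ss = T_amb + Q̇/UA = 23.64 + 30.34/1.552 = 43.1890 °C.
T(t) = T_ss + (T₀ − T_ss)e^(−t/τ); set T = 57.12:
t = −τ ln[(T − T_ss)/(T₀ − T_ss)] = −1162.98 · ln(0.336490) = 1266.70 min.

1267 min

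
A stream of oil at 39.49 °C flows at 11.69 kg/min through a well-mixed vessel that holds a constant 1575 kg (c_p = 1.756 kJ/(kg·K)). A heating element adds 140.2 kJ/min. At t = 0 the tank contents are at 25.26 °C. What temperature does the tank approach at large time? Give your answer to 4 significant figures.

M c_p dT/dt = ṁ c_p (T_in − T) + Q̇.
At steady state dT/dt = 0 ⇒ T_ss = T_in + Q̇/(ṁ c_p) = 39.49 + 140.2/(11.69·1.756) = 46.3198 °C.

46.32 °C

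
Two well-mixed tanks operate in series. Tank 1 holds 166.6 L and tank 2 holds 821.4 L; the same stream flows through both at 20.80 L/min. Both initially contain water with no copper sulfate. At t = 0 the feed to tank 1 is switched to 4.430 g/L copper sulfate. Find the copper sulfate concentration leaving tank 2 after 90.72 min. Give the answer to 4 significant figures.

Time constants: τᵢ = Vᵢ/Q for each well-mixed tank.
τ₁ = 166.6/20.80 = 8.00962 min; τ₂ = 821.4/20.80 = 39.4904 min.
Solving the cascade with C₁(0)=C₂(0)=0 gives C₂(t) = C_in[1 − (τ₁ e^(−t/τ₁) − τ₂ e^(−t/τ₂))/(τ₁ − τ₂)].
At t = 90.72: e^(−t/τ₁) = 1.20507e-05, e^(−t/τ₂) = 0.100533.
C₂ = 4.430·[1 − (8.00962·1.20507e-05 − 39.4904·0.100533)/(-31.4808)] = 4.430·0.873891 = 3.87134 g/L.

3.871 g/L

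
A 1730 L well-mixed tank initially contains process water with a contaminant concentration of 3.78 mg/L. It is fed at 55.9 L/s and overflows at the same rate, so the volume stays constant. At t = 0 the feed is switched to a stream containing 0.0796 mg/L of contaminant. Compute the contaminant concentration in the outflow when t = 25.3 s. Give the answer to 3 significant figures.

Species balance on the tank: V dC/dt = Q(C_in − C).
Time constant τ = V/Q = 1730/55.9 = 30.948 s.
C approaches C_in exponentially: C(t) = C_in + (C₀ − C_in) e^(−t/τ).
C(25.3) = 0.0796 + (3.78 − 0.0796)·e^(−25.3/30.948) = 0.0796 + (3.7004)·0.44154 = 1.7135 mg/L.

1.71 mg/L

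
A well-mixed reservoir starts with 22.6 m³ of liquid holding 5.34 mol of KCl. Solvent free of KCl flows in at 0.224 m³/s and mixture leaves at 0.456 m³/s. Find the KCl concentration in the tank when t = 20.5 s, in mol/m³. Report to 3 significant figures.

0.188 mol/m³

Total volume: dV/dt = Q_in − Q_out = -0.23200 m³/s, so V(t) = 22.6 − 0.23200 t and V(20.5) = 17.844 m³.
Species balance (pure solvent in): dm/dt = −Q_out · m/V(t).
dm/m = −Q_out dt/(V₀ − 0.23200 t); integrating gives ln(m/m₀) = −(Q_out/(Q_in−Q_out)) ln(V/V₀).
m = m₀ (V₀/V)^(Q_out/(Q_in−Q_out)) = 5.34 × (22.6/17.844)^(-1.9655) = 3.3562 mol.
C = m/V = 3.3562/17.844 = 0.18809 mol/m³.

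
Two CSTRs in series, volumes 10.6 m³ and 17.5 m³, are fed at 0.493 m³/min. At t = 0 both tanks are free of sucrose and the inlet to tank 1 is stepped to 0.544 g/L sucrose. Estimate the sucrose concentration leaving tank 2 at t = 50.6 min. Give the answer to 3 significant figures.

0.292 g/L

Each tank obeys Vᵢ dCᵢ/dt = Q(Cᵢ₋₁ − Cᵢ), so τᵢ = Vᵢ/Q.
τ₁ = 10.6/0.493 = 21.501 min; τ₂ = 17.5/0.493 = 35.497 min.
Tank 1: C₁ = C_in(1 − e^(−t/τ₁)). Tank 2 (τ₁ ≠ τ₂): C₂ = C_in[1 − (τ₁ e^(−t/τ₁) − τ₂ e^(−t/τ₂))/(τ₁ − τ₂)].
At t = 50.6: e^(−t/τ₁) = 0.095048, e^(−t/τ₂) = 0.24039.
C₂ = 0.544·[1 − (21.501·0.095048 − 35.497·0.24039)/(-13.996)] = 0.544·0.53632 = 0.29176 g/L.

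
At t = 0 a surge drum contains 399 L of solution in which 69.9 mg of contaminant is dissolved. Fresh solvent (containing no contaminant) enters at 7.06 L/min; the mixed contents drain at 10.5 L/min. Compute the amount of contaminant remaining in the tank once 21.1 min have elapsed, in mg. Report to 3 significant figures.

Total volume: dV/dt = Q_in − Q_out = -3.4400 L/min, so V(t) = 399 − 3.4400 t and V(21.1) = 326.42 L.
No contaminant enters, so dm/dt = −Q_out · (m/V).
Separate: dm/m = −Q_out dt/V(t) ⇒ ln(m/m₀) = −(Q_out/(Q_in−Q_out)) ln(V/V₀).
m = m₀ (V₀/V)^(Q_out/(Q_in−Q_out)) = 69.9 × (399/326.42)^(-3.0523) = 37.871 mg.

37.9 mg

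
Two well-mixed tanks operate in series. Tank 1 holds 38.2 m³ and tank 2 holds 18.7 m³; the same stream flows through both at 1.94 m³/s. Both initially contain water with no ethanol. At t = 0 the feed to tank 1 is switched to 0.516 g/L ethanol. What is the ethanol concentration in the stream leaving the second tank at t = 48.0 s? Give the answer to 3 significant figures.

0.431 g/L

Each tank obeys Vᵢ dCᵢ/dt = Q(Cᵢ₋₁ − Cᵢ), so τᵢ = Vᵢ/Q.
τ₁ = 38.2/1.94 = 19.691 s; τ₂ = 18.7/1.94 = 9.6392 s.
Solving the cascade with C₁(0)=C₂(0)=0 gives C₂(t) = C_in[1 − (τ₁ e^(−t/τ₁) − τ₂ e^(−t/τ₂))/(τ₁ − τ₂)].
At t = 48.0: e^(−t/τ₁) = 0.087362, e^(−t/τ₂) = 0.0068763.
C₂ = 0.516·[1 − (19.691·0.087362 − 9.6392·0.0068763)/(10.052)] = 0.516·0.83545 = 0.43109 g/L.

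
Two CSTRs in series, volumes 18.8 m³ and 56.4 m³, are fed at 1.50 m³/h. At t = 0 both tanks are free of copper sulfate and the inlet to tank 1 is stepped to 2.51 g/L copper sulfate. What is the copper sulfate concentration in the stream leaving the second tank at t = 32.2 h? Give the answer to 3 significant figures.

1.01 g/L

Each tank obeys Vᵢ dCᵢ/dt = Q(Cᵢ₋₁ − Cᵢ), so τᵢ = Vᵢ/Q.
τ₁ = 18.8/1.50 = 12.533 h; τ₂ = 56.4/1.50 = 37.600 h.
Solving the cascade with C₁(0)=C₂(0)=0 gives C₂(t) = C_in[1 − (τ₁ e^(−t/τ₁) − τ₂ e^(−t/τ₂))/(τ₁ − τ₂)].
At t = 32.2: e^(−t/τ₁) = 0.076601, e^(−t/τ₂) = 0.42470.
C₂ = 2.51·[1 − (12.533·0.076601 − 37.600·0.42470)/(-25.067)] = 2.51·0.40126 = 1.0072 g/L.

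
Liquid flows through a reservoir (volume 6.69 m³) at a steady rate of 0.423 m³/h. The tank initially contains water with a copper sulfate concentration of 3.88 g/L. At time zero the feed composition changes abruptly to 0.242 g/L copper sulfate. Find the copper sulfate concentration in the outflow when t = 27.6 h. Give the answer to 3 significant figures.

0.877 g/L

Species balance on the tank: V dC/dt = Q(C_in − C).
Rewrite as dC/dt + C/τ = C_in/τ, τ = V/Q = 15.816 h.
C approaches C_in exponentially: C(t) = C_in + (C₀ − C_in) e^(−t/τ).
C(27.6) = 0.242 + (3.88 − 0.242)·e^(−27.6/15.816) = 0.242 + (3.6380)·0.17463 = 0.87729 g/L.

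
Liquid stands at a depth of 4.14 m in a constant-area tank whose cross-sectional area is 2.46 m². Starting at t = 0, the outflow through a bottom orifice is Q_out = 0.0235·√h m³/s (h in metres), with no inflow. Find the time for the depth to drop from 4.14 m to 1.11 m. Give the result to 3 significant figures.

With no inflow, A dh/dt = −0.0235 √h.
Separate and integrate: 2(√h − √h₀) = −(0.0235/A) t.
t = 2A(√h₀ − √h)/0.0235 = 2·2.46·(√4.14 − √1.11)/0.0235
  = 4.9200 × (2.0347 − 1.0536) / 0.0235 = 205.41 s.

205 s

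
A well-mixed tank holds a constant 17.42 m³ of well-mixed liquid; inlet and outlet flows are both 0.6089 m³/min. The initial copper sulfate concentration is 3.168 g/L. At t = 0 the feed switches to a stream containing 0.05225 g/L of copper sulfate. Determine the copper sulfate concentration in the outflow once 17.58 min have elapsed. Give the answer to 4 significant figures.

1.738 g/L

Mass balance on the solute (V constant): V dC/dt = Q(C_in − C).
Rewrite as dC/dt + C/τ = C_in/τ, τ = V/Q = 28.6090 min.
Integrating: C(t) = C_in + (C₀ − C_in) e^(−t/τ).
C(17.58) = 0.05225 + (3.168 − 0.05225)·e^(−17.58/28.6090) = 0.05225 + (3.11575)·0.540915 = 1.73761 g/L.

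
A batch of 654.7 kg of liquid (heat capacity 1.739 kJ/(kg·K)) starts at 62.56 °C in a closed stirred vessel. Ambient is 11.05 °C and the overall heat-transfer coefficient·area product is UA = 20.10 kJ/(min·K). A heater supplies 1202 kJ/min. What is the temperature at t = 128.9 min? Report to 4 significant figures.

Lumped-capacitance energy balance: M c_p dT/dt = UA(T_amb − T) + Q̇.
dT/dt = (T_ss − T)/τ with T_ss = T_amb + Q̇/UA = 11.05 + 1202/20.10 = 70.8510 °C, τ = M c_p/UA = 654.7·1.739/20.10 = 56.6430 min.
This is linear first-order; T(t) = T_ss + (T₀ − T_ss) e^(−t/τ).
T(128.9) = 70.8510 + (-8.29100)·0.102729 = 69.9993 °C.

70.00 °C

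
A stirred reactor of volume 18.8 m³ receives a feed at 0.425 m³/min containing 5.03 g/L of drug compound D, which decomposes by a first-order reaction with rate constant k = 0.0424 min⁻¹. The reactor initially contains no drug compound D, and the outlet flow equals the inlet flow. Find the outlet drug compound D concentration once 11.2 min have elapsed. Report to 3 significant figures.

0.905 g/L

Species balance: V dC/dt = Q C_in − Q C − k V C.
This is linear with rate a = Q/V + k = 0.065006 min⁻¹.
C_ss = Q C_in/(Q + kV) = 1.7492 g/L; C(t) = C_ss + (C₀ − C_ss) e^(−a t).
C(11.2) = 1.7492 + (-1.7492)·e^(−0.065006·11.2) = 1.7492 + (-1.7492)·0.48284 = 0.90463 g/L.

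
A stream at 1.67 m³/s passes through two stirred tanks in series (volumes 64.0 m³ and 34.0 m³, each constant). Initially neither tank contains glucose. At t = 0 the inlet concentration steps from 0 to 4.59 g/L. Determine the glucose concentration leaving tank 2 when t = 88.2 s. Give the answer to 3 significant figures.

Time constants: τᵢ = Vᵢ/Q for each well-mixed tank.
τ₁ = 64.0/1.67 = 38.323 s; τ₂ = 34.0/1.67 = 20.359 s.
Tank 1: C₁ = C_in(1 − e^(−t/τ₁)). Tank 2 (τ₁ ≠ τ₂): C₂ = C_in[1 − (τ₁ e^(−t/τ₁) − τ₂ e^(−t/τ₂))/(τ₁ − τ₂)].
At t = 88.2: e^(−t/τ₁) = 0.10011, e^(−t/τ₂) = 0.013139.
C₂ = 4.59·[1 − (38.323·0.10011 − 20.359·0.013139)/(17.964)] = 4.59·0.80132 = 3.6781 g/L.

3.68 g/L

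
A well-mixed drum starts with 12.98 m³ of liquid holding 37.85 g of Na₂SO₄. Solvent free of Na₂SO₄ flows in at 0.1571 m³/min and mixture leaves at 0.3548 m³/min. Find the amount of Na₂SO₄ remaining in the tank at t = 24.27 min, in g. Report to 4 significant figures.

Let m(t) be the amount of Na₂SO₄. Volume: V(t) = V₀ + (Q_in − Q_out) t = 12.98 − 0.197700 t; V(24.27) = 8.18182 m³.
No Na₂SO₄ enters, so dm/dt = −Q_out · (m/V).
Separate: dm/m = −Q_out dt/V(t) ⇒ ln(m/m₀) = −(Q_out/(Q_in−Q_out)) ln(V/V₀).
m = m₀ (V₀/V)^(Q_out/(Q_in−Q_out)) = 37.85 × (12.98/8.18182)^(-1.79464) = 16.5339 g.

16.53 g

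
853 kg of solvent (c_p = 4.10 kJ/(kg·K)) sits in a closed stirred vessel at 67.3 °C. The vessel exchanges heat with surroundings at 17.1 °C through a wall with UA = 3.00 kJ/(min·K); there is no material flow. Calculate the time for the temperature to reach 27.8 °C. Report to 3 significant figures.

1800 min

Unsteady energy balance on the tank contents: M c_p dT/dt = −UA(T − T_amb).
τ = M c_p/UA = 1165.8 min; T_ss = T_amb = 17.100 °C.
T(t) = T_ss + (T₀ − T_ss)e^(−t/τ); set T = 27.8:
t = −τ ln[(T − T_ss)/(T₀ − T_ss)] = −1165.8 · ln(0.21315) = 1802.0 min.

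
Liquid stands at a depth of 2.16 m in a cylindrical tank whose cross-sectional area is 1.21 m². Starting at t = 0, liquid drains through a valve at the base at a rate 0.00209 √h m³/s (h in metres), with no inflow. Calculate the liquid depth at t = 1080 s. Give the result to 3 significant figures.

0.288 m

A dh/dt = −Q_out = −0.00209 √h.
∫ h^(−1/2) dh = −(0.00209/A) ∫ dt, giving 2√h = 2√h₀ − (0.00209/A) t.
√h = √2.16 − 0.00209·1080/(2·1.21) = 1.4697 − 0.93273 = 0.53697.
h = 0.53697² = 0.28833 m.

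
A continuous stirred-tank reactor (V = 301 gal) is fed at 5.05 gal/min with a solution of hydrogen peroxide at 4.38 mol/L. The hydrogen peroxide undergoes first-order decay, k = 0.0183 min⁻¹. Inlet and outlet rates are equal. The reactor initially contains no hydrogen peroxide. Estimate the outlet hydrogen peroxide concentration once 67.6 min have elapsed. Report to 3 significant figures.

1.90 mol/L

Species balance: V dC/dt = Q C_in − Q C − k V C.
dC/dt = (Q/V) C_in − (Q/V + k) C; effective rate a = Q/V + k = 0.016777 + 0.0183 = 0.035077 min⁻¹.
C_ss = Q C_in/(Q + kV) = 2.0949 mol/L; C(t) = C_ss + (C₀ − C_ss) e^(−a t).
C(67.6) = 2.0949 + (-2.0949)·e^(−0.035077·67.6) = 2.0949 + (-2.0949)·0.093366 = 1.8993 mol/L.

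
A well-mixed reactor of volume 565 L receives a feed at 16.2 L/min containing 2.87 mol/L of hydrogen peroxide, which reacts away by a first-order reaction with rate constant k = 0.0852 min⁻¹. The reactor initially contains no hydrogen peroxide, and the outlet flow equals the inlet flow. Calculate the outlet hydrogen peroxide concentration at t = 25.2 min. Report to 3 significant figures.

0.682 mol/L

Species balance: V dC/dt = Q C_in − Q C − k V C.
dC/dt = (Q/V) C_in − (Q/V + k) C; effective rate a = Q/V + k = 0.028673 + 0.0852 = 0.11387 min⁻¹.
C_ss = Q C_in/(Q + kV) = 0.72265 mol/L; C(t) = C_ss + (C₀ − C_ss) e^(−a t).
C(25.2) = 0.72265 + (-0.72265)·e^(−0.11387·25.2) = 0.72265 + (-0.72265)·0.056722 = 0.68166 mol/L.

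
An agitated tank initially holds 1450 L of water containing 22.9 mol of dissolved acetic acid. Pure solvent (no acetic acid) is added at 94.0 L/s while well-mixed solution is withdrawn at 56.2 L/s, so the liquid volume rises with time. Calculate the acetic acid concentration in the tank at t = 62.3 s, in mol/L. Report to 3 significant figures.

Total volume: dV/dt = Q_in − Q_out = 37.800 L/s, so V(t) = 1450 + 37.800 t and V(62.3) = 3804.9 L.
No acetic acid enters, so dm/dt = −Q_out · (m/V).
Separate: dm/m = −Q_out dt/V(t) ⇒ ln(m/m₀) = −(Q_out/(Q_in−Q_out)) ln(V/V₀).
m = m₀ (V₀/V)^(Q_out/(Q_in−Q_out)) = 22.9 × (1450/3804.9)^(1.4868) = 5.4564 mol.
C = m/V = 5.4564/3804.9 = 0.0014340 mol/L.

0.00143 mol/L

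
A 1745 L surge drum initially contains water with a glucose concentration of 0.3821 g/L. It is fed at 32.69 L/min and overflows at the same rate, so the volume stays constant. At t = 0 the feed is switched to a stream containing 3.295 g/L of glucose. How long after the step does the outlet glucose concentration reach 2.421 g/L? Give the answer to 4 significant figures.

Unsteady species balance (constant V, well mixed): V dC/dt = Q(C_in − C), so τ = V/Q = 53.3802 min.
C(t) = C_in + (C₀ − C_in) e^(−t/τ). Set C = 2.421 and solve for t:
e^(−t/τ) = (C − C_in)/(C₀ − C_in) = (2.421 − 3.295)/(0.3821 − 3.295) = 0.300045
t = −τ ln(…) = 53.3802 × 1.20382 = 64.2604 min.

64.26 min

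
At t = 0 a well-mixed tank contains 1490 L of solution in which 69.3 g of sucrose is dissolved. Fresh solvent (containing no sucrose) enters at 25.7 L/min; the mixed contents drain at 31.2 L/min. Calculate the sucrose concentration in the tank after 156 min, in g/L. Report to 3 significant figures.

Let m(t) be the amount of sucrose. Volume: V(t) = V₀ + (Q_in − Q_out) t = 1490 − 5.5000 t; V(156) = 632.00 L.
No sucrose enters, so dm/dt = −Q_out · (m/V).
Separate: dm/m = −Q_out dt/V(t) ⇒ ln(m/m₀) = −(Q_out/(Q_in−Q_out)) ln(V/V₀).
m = m₀ (V₀/V)^(Q_out/(Q_in−Q_out)) = 69.3 × (1490/632.00)^(-5.6727) = 0.53434 g.
C = m/V = 0.53434/632.00 = 0.00084547 g/L.

0.000845 g/L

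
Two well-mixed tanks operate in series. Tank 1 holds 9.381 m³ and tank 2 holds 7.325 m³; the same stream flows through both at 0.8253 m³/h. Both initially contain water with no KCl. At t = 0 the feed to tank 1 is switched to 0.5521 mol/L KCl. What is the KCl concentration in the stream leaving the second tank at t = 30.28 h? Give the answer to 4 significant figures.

0.4415 mol/L

Time constants: τᵢ = Vᵢ/Q for each well-mixed tank.
τ₁ = 9.381/0.8253 = 11.3668 h; τ₂ = 7.325/0.8253 = 8.87556 h.
Solving the cascade with C₁(0)=C₂(0)=0 gives C₂(t) = C_in[1 − (τ₁ e^(−t/τ₁) − τ₂ e^(−t/τ₂))/(τ₁ − τ₂)].
At t = 30.28: e^(−t/τ₁) = 0.0696757, e^(−t/τ₂) = 0.0329879.
C₂ = 0.5521·[1 − (11.3668·0.0696757 − 8.87556·0.0329879)/(2.49122)] = 0.5521·0.799615 = 0.441467 mol/L.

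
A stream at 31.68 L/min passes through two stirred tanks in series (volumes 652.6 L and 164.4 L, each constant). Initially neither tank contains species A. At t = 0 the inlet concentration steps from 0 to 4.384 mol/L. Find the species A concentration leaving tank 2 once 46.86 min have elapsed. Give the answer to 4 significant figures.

3.782 mol/L

Time constants: τᵢ = Vᵢ/Q for each well-mixed tank.
τ₁ = 652.6/31.68 = 20.5997 min; τ₂ = 164.4/31.68 = 5.18939 min.
Solving the cascade with C₁(0)=C₂(0)=0 gives C₂(t) = C_in[1 − (τ₁ e^(−t/τ₁) − τ₂ e^(−t/τ₂))/(τ₁ − τ₂)].
At t = 46.86: e^(−t/τ₁) = 0.102819, e^(−t/τ₂) = 0.000119768.
C₂ = 4.384·[1 − (20.5997·0.102819 − 5.18939·0.000119768)/(15.4104)] = 4.384·0.862597 = 3.78163 mol/L.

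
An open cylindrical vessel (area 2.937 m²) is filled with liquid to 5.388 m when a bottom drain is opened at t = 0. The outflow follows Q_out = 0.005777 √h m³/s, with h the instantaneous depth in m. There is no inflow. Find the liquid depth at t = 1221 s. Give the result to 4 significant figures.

1.255 m

Unsteady balance on liquid volume: A dh/dt = −0.005777 √h.
This is separable: 2 d(√h)/dt = −0.005777/A, so √h = √h₀ − (0.005777/(2A)) t.
√h = √5.388 − 0.005777·1221/(2·2.937) = 2.32121 − 1.20084 = 1.12037.
h = 1.12037² = 1.25523 m.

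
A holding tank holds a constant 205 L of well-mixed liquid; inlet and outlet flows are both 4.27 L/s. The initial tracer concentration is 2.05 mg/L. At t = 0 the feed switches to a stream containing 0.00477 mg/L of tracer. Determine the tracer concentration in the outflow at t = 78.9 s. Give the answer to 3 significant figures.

Unsteady species balance (constant V, well mixed): V dC/dt = Q(C_in − C).
Time constant τ = V/Q = 205/4.27 = 48.009 s.
Integrating: C(t) = C_in + (C₀ − C_in) e^(−t/τ).
C(78.9) = 0.00477 + (2.05 − 0.00477)·e^(−78.9/48.009) = 0.00477 + (2.0452)·0.19332 = 0.40015 mg/L.

0.400 mg/L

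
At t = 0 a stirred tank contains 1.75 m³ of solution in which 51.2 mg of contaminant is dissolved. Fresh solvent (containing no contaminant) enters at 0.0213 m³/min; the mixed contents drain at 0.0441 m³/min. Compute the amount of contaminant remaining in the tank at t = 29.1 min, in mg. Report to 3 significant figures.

Total volume: dV/dt = Q_in − Q_out = -0.022800 m³/min, so V(t) = 1.75 − 0.022800 t and V(29.1) = 1.0865 m³.
Species balance (pure solvent in): dm/dt = −Q_out · m/V(t).
Separate: dm/m = −Q_out dt/V(t) ⇒ ln(m/m₀) = −(Q_out/(Q_in−Q_out)) ln(V/V₀).
m = m₀ (V₀/V)^(Q_out/(Q_in−Q_out)) = 51.2 × (1.75/1.0865)^(-1.9342) = 20.365 mg.

20.4 mg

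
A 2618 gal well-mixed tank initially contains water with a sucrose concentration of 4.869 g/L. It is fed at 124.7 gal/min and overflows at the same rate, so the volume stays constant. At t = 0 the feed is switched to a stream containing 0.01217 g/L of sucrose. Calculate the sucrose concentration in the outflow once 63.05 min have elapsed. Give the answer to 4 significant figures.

0.2532 g/L

Mass balance on the solute (V constant): V dC/dt = Q(C_in − C).
Time constant τ = V/Q = 2618/124.7 = 20.9944 min.
C approaches C_in exponentially: C(t) = C_in + (C₀ − C_in) e^(−t/τ).
C(63.05) = 0.01217 + (4.869 − 0.01217)·e^(−63.05/20.9944) = 0.01217 + (4.85683)·0.0496288 = 0.253209 g/L.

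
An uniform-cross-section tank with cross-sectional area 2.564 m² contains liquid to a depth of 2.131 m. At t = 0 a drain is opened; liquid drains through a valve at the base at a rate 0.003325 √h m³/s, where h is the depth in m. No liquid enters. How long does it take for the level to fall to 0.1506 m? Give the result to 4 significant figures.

With no inflow, A dh/dt = −0.003325 √h.
This is separable: 2 d(√h)/dt = −0.003325/A, so √h = √h₀ − (0.003325/(2A)) t.
t = 2A(√h₀ − √h)/0.003325 = 2·2.564·(√2.131 − √0.1506)/0.003325
  = 5.12800 × (1.45979 − 0.388072) / 0.003325 = 1652.87 s.

1653 s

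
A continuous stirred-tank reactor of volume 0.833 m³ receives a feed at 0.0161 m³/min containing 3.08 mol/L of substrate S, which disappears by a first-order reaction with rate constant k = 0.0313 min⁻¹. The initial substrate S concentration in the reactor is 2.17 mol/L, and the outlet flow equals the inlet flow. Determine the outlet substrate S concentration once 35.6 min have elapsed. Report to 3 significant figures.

Accumulation = in − out − consumed: V dC/dt = Q C_in − Q C − k V C.
dC/dt = (Q/V) C_in − (Q/V + k) C; effective rate a = Q/V + k = 0.019328 + 0.0313 = 0.050628 min⁻¹.
C_ss = Q C_in/(Q + kV) = 1.1758 mol/L; C(t) = C_ss + (C₀ − C_ss) e^(−a t).
C(35.6) = 1.1758 + (0.99417)·e^(−0.050628·35.6) = 1.1758 + (0.99417)·0.16491 = 1.3398 mol/L.

1.34 mol/L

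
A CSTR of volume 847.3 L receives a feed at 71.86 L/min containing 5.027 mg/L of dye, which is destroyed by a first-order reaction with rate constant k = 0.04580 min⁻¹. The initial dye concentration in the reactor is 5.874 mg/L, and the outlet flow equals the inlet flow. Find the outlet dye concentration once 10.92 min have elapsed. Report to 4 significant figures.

3.891 mg/L

Species balance: V dC/dt = Q C_in − Q C − k V C.
dC/dt = (Q/V) C_in − (Q/V + k) C; effective rate a = Q/V + k = 0.0848106 + 0.04580 = 0.130611 min⁻¹.
C_ss = Q C_in/(Q + kV) = 3.26423 mg/L; C(t) = C_ss + (C₀ − C_ss) e^(−a t).
C(10.92) = 3.26423 + (2.60977)·e^(−0.130611·10.92) = 3.26423 + (2.60977)·0.240204 = 3.89111 mg/L.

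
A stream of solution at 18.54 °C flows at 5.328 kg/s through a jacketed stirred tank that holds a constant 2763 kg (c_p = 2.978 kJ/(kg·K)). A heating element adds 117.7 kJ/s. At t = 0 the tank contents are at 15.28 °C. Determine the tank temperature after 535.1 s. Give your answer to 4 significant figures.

M c_p dT/dt = ṁ c_p (T_in − T) + Q̇.
Rearrange: dT/dt = (T_ss − T)/τ with τ = M/ṁ = 518.581 s and T_ss = T_in + Q̇/(ṁ c_p) = 25.9580 °C.
Integrating: T(t) = T_ss + (T₀ − T_ss) e^(−t/τ).
T(535.1) = 25.9580 + (-10.6780)·e^(−535.1/518.581) = 25.9580 + (-10.6780)·0.356346 = 22.1529 °C.

22.15 °C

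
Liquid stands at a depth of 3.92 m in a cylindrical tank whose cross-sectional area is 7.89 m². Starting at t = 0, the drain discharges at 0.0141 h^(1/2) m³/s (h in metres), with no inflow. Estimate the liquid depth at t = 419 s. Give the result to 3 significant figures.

With no inflow, A dh/dt = −0.0141 √h.
This is separable: 2 d(√h)/dt = −0.0141/A, so √h = √h₀ − (0.0141/(2A)) t.
√h = √3.92 − 0.0141·419/(2·7.89) = 1.9799 − 0.37439 = 1.6055.
h = 1.6055² = 2.5777 m.

2.58 m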